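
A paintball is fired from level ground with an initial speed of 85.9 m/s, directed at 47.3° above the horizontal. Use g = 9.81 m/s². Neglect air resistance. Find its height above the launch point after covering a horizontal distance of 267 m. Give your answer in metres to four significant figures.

Horizontal component vₓ = 85.90 cos 47.3° = 58.25 m/s; vertical v_y0 = 85.90 sin 47.3° = 63.13 m/s.
x = vₓ t ⇒ t = 267/58.25 = 4.583 s.
Height: y = v_y0 t − ½ g t² = 63.13 × 4.583 − 4.905 × 4.583² = 289.3 − 103.0 = 186.3 m.

186.3 m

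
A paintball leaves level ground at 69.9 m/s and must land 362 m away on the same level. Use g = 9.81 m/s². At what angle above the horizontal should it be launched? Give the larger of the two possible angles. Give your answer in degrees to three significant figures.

66.7°

From R = (v₀²/g) sin 2θ: sin 2θ = 9.81 × 362 / 4886.0 = 0.7268.
2θ = 46.62° or 180° − 46.62° = 133.4°, so θ = 23.31° or 66.69°.
The larger angle is 66.69°.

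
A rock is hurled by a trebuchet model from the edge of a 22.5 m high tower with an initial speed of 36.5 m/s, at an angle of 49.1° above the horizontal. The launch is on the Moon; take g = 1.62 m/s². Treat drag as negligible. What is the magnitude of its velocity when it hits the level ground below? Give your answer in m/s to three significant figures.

Resolve: vₓ = 36.50 cos 49.1° = 23.90 m/s and v_y0 = 36.50 sin 49.1° = 27.59 m/s.
With up positive and y = 0 at the ground: y(t) = 22.5 + (27.59) t − 0.8100 t². Setting y = 0 and taking the positive root: t = [27.59 + √(27.59² + 2·1.62·22.5)] / 1.62 = (27.59 + 28.88) / 1.62 = 34.86 s.
Vertical velocity at impact: v_y = v_y0 − g t = 27.59 − 1.62 × 34.86 = −28.88 m/s.
Speed: |v| = √(vₓ² + v_y²) = √(23.90² + 28.88²) = 37.49 m/s.

37.5 m/s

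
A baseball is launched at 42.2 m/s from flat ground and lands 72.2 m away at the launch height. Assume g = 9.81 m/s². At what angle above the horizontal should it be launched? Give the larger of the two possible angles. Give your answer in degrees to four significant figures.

R = v₀² sin 2θ / g gives sin 2θ = gR/v₀² = 9.81·72.2/42.2² = 0.3977.
2θ = 23.44° or 180° − 23.44° = 156.6°, so θ = 11.72° or 78.28°.
The larger angle is 78.28°.

78.28°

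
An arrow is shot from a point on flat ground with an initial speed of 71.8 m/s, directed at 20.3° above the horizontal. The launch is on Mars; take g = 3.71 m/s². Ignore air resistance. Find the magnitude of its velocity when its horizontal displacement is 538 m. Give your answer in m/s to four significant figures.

67.51 m/s

Resolve: vₓ = 71.80 cos 20.3° = 67.34 m/s and v_y0 = 71.80 sin 20.3° = 24.91 m/s.
Time to reach x = 538 m: t = x/vₓ = 538/67.34 = 7.989 s.
Vertical velocity there: v_y = v_y0 − g t = 24.91 − 3.71 × 7.989 = −4.730 m/s.
Speed: √(vₓ² + v_y²) = √(67.34² + 4.730²) = 67.51 m/s.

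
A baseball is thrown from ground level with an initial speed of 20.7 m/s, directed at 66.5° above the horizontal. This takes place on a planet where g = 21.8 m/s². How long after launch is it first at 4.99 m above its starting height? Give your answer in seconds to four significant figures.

Horizontal component vₓ = 20.70 cos 66.5° = 8.254 m/s; vertical v_y0 = 20.70 sin 66.5° = 18.98 m/s.
Height y(t) = 18.98 t − 10.90 t² = 4.99 gives 10.90 t² − 18.98 t + 4.99 = 0.
t = [18.98 ± √(18.98² − 2·21.8·4.99)] / 21.8 = (18.98 ± 11.95) / 21.8, so t = 0.3226 s or t = 1.419 s.
The first (ascending) time is 0.3226 s.

0.3226 s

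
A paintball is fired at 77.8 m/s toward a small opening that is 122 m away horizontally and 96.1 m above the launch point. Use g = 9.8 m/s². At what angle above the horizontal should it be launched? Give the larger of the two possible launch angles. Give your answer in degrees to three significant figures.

83.8°

Trajectory: y = x tanθ − g x² (1 + tan²θ)/(2v₀²). With x = 122, y = 96.1, v₀ = 77.8, g = 9.80:
12.05 tan²θ − 122 tanθ + (108.1) = 0.
tanθ = [122 ± √(122² − 4 × 12.05 × (108.1))] / (2 × 12.05) = (122 ± 98.34) / 24.10, giving tanθ = 0.9816 or 9.144.
θ = 44.47° or 83.76°; the larger is 83.76°.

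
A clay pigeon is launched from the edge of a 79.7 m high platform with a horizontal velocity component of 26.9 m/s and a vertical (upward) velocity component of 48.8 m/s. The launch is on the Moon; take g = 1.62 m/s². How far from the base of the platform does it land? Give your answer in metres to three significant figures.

Vertical motion (up positive, ground at y = 0): 0.8100 t² − (48.80) t − 79.7 = 0, so t = (48.80 + √(48.80² + 2·1.62·79.7)) / 1.62 = (48.80 + 51.38) / 1.62 = 61.84 s.
Horizontal distance: R = vₓ t = 26.90 × 61.84 = 1663 m.

1660 m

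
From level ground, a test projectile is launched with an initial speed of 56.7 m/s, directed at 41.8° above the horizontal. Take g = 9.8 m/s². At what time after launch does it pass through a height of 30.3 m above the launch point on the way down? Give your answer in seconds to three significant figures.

Resolve: vₓ = 56.70 cos 41.8° = 42.27 m/s and v_y0 = 56.70 sin 41.8° = 37.79 m/s.
Set y = v_y0 t − ½ g t² = 30.3: 4.900 t² − 37.79 t + 30.3 = 0.
t = [37.79 ± √(37.79² − 2·9.80·30.3)] / 9.80 = (37.79 ± 28.89) / 9.80, so t = 0.9088 s or t = 6.804 s.
The descending-branch root is 6.804 s.

6.80 s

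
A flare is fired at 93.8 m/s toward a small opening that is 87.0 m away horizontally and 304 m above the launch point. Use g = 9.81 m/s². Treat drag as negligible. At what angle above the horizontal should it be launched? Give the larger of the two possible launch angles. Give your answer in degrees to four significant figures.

Trajectory: y = x tanθ − g x² (1 + tan²θ)/(2v₀²). With x = 87.0, y = 304, v₀ = 93.8, g = 9.81:
4.220 tan²θ − 87.0 tanθ + (308.2) = 0.
tanθ = [87.0 ± √(87.0² − 4 × 4.220 × (308.2))] / (2 × 4.220) = (87.0 ± 48.65) / 8.439, giving tanθ = 4.544 or 16.07.
θ = 77.59° or 86.44°; the larger is 86.44°.

86.44°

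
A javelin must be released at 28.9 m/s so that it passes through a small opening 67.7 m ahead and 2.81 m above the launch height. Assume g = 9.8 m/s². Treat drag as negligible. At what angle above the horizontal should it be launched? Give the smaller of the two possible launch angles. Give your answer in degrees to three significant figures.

Trajectory: y = x tanθ − g x² (1 + tan²θ)/(2v₀²). With x = 67.7, y = 2.81, v₀ = 28.9, g = 9.80:
26.89 tan²θ − 67.7 tanθ + (29.70) = 0.
tanθ = [67.7 ± √(67.7² − 4 × 26.89 × (29.70))] / (2 × 26.89) = (67.7 ± 37.27) / 53.78, giving tanθ = 0.5659 or 1.952.
θ = 29.50° or 62.87°; the smaller is 29.50°.

29.5°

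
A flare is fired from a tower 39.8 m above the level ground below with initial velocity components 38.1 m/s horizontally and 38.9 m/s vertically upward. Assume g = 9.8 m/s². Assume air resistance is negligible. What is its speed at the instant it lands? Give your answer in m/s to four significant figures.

61.20 m/s

Vertical motion (up positive, ground at y = 0): 4.900 t² − (38.90) t − 39.8 = 0, so t = (38.90 + √(38.90² + 2·9.80·39.8)) / 9.80 = (38.90 + 47.89) / 9.80 = 8.856 s.
Vertical velocity at impact: v_y = v_y0 − g t = 38.90 − 9.80 × 8.856 = −47.89 m/s.
Speed: |v| = √(vₓ² + v_y²) = √(38.10² + 47.89²) = 61.20 m/s.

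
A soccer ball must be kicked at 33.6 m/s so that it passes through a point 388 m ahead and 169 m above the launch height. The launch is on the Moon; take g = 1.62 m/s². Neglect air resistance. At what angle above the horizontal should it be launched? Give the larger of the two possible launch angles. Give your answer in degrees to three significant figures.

Trajectory: y = x tanθ − g x² (1 + tan²θ)/(2v₀²). With x = 388, y = 169, v₀ = 33.6, g = 1.62:
108.0 tan²θ − 388 tanθ + (277.0) = 0.
tanθ = [388 ± √(388² − 4 × 108.0 × (277.0))] / (2 × 108.0) = (388 ± 175.7) / 216.0, giving tanθ = 0.9829 or 2.609.
θ = 44.51° or 69.03°; the larger is 69.03°.

69.0°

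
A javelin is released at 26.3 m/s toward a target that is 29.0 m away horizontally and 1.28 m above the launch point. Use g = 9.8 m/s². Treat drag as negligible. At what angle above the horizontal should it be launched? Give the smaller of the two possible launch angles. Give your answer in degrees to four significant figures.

14.78°

Trajectory: y = x tanθ − g x² (1 + tan²θ)/(2v₀²). With x = 29.0, y = 1.28, v₀ = 26.3, g = 9.80:
5.958 tan²θ − 29.0 tanθ + (7.238) = 0.
tanθ = [29.0 ± √(29.0² − 4 × 5.958 × (7.238))] / (2 × 5.958) = (29.0 ± 25.86) / 11.92, giving tanθ = 0.2639 or 4.604.
θ = 14.78° or 77.74°; the smaller is 14.78°.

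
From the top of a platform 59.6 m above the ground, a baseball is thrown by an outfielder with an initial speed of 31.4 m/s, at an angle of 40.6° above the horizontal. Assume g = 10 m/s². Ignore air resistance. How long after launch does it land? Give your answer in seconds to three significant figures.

vₓ = 31.40 cos 40.6° = 23.84 m/s; v_y0 = 31.40 sin 40.6° = 20.43 m/s.
With up positive and y = 0 at the ground: y(t) = 59.6 + (20.43) t − 5.000 t². Setting y = 0 and taking the positive root: t = [20.43 + √(20.43² + 2·10.0·59.6)] / 10.0 = (20.43 + 40.12) / 10.0 = 6.055 s.

6.06 s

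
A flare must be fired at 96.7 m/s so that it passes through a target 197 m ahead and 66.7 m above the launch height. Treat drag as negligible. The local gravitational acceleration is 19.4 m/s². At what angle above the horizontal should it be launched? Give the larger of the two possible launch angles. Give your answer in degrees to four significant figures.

76.82°

Trajectory: y = x tanθ − g x² (1 + tan²θ)/(2v₀²). With x = 197, y = 66.7, v₀ = 96.7, g = 19.4:
40.26 tan²θ − 197 tanθ + (107.0) = 0.
tanθ = [197 ± √(197² − 4 × 40.26 × (107.0))] / (2 × 40.26) = (197 ± 146.9) / 80.52, giving tanθ = 0.6220 or 4.271.
θ = 31.88° or 76.82°; the larger is 76.82°.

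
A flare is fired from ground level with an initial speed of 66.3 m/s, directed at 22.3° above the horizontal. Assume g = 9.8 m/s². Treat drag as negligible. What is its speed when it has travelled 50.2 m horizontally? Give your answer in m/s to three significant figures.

Resolve: vₓ = 66.30 cos 22.3° = 61.34 m/s and v_y0 = 66.30 sin 22.3° = 25.16 m/s.
x = vₓ t ⇒ t = 50.2/61.34 = 0.8184 s.
Vertical velocity there: v_y = v_y0 − g t = 25.16 − 9.80 × 0.8184 = 17.14 m/s.
Speed: √(vₓ² + v_y²) = √(61.34² + 17.14²) = 63.69 m/s.

63.7 m/s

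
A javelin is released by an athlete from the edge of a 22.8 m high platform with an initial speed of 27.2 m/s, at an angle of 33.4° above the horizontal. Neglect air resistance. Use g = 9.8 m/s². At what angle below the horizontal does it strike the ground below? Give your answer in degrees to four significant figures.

48.76°

Horizontal component vₓ = 27.20 cos 33.4° = 22.71 m/s; vertical v_y0 = 27.20 sin 33.4° = 14.97 m/s.
Vertical motion (up positive, ground at y = 0): 4.900 t² − (14.97) t − 22.8 = 0, so t = (14.97 + √(14.97² + 2·9.80·22.8)) / 9.80 = (14.97 + 25.91) / 9.80 = 4.171 s.
At impact: v_y = v_y0 − g t = −25.91 m/s; vₓ = 22.71 m/s.
Angle below horizontal: arctan(|v_y|/vₓ) = arctan(25.91/22.71) = 48.76°.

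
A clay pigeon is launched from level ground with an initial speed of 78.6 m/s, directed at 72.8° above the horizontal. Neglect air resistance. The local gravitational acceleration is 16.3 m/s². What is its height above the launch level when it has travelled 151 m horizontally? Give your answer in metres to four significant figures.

143.8 m

Components: vₓ = 78.60 cos 72.8° = 23.24 m/s, v_y0 = 78.60 sin 72.8° = 75.08 m/s.
x = vₓ t ⇒ t = 151/23.24 = 6.497 s.
Height: y = v_y0 t − ½ g t² = 75.08 × 6.497 − 8.150 × 6.497² = 487.8 − 344.0 = 143.8 m.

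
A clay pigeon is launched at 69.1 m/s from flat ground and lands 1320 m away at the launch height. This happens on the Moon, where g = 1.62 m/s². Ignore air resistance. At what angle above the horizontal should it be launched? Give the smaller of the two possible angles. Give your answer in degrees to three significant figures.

13.3°

R = v₀² sin 2θ / g gives sin 2θ = gR/v₀² = 1.62·1320/69.1² = 0.4479.
2θ = 26.61° or 180° − 26.61° = 153.4°, so θ = 13.30° or 76.70°.
The smaller angle is 13.30°.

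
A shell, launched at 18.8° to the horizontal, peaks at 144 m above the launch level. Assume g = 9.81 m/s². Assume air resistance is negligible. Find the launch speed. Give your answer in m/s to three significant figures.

At the peak v_y = 0, so v_y0 = √(2gH) = √(2 × 9.81 × 144) = 53.15 m/s.
v_y0 = v₀ sin θ ⇒ v₀ = 53.15 / sin 18.8° = 164.9 m/s.

165 m/s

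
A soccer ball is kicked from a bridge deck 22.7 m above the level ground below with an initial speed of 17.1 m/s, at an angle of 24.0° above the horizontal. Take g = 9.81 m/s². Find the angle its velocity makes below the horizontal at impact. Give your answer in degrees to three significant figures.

vₓ = 17.10 cos 24.0° = 15.62 m/s; v_y0 = 17.10 sin 24.0° = 6.955 m/s.
The projectile lands when y = 22.7 + (6.955) t − ½·9.81·t² = 0. Positive root: t = (6.955 + √(6.955² + 2·9.81·22.7)) / 9.81 = (6.955 + 22.22) / 9.81 = 2.974 s.
At impact: v_y = v_y0 − g t = −22.22 m/s; vₓ = 15.62 m/s.
Angle below horizontal: arctan(|v_y|/vₓ) = arctan(22.22/15.62) = 54.89°.

54.9°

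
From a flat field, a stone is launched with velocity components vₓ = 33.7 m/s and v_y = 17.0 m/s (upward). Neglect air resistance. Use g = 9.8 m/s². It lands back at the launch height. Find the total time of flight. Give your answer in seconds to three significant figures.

3.47 s

It returns to y = 0 when t = 2 v_y0 / g = 2(17.00)/9.80 = 3.469 s.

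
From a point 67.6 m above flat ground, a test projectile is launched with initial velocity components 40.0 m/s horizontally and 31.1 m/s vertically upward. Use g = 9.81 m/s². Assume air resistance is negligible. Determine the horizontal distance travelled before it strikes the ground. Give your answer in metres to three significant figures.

322 m

The projectile lands when y = 67.6 + (31.10) t − ½·9.81·t² = 0. Positive root: t = (31.10 + √(31.10² + 2·9.81·67.6)) / 9.81 = (31.10 + 47.89) / 9.81 = 8.052 s.
Horizontal distance: R = vₓ t = 40.00 × 8.052 = 322.1 m.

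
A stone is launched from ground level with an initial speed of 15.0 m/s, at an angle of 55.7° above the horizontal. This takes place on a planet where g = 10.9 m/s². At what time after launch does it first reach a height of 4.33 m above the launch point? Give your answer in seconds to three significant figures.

0.431 s

Resolve: vₓ = 15.00 cos 55.7° = 8.453 m/s and v_y0 = 15.00 sin 55.7° = 12.39 m/s.
Set y = v_y0 t − ½ g t² = 4.33: 5.450 t² − 12.39 t + 4.33 = 0.
t = [12.39 ± √(12.39² − 2·10.9·4.33)] / 10.9 = (12.39 ± 7.691) / 10.9, so t = 0.4312 s or t = 1.842 s.
The first (ascending) time is 0.4312 s.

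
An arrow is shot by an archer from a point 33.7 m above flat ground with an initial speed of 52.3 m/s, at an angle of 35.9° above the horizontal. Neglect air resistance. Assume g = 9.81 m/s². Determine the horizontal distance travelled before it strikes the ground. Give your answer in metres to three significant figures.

305 m

vₓ = 52.30 cos 35.9° = 42.37 m/s; v_y0 = 52.30 sin 35.9° = 30.67 m/s.
The projectile lands when y = 33.7 + (30.67) t − ½·9.81·t² = 0. Positive root: t = (30.67 + √(30.67² + 2·9.81·33.7)) / 9.81 = (30.67 + 40.02) / 9.81 = 7.206 s.
Horizontal distance: R = vₓ t = 42.37 × 7.206 = 305.3 m.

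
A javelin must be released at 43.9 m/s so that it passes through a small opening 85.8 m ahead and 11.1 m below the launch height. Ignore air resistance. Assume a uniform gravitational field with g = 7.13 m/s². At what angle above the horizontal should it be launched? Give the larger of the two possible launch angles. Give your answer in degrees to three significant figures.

80.9°

Trajectory: y = x tanθ − g x² (1 + tan²θ)/(2v₀²). With x = 85.8, y = −11.1, v₀ = 43.9, g = 7.13:
13.62 tan²θ − 85.8 tanθ + (2.518) = 0.
tanθ = [85.8 ± √(85.8² − 4 × 13.62 × (2.518))] / (2 × 13.62) = (85.8 ± 85.00) / 27.24, giving tanθ = 0.02948 or 6.271.
θ = 1.689° or 80.94°; the larger is 80.94°.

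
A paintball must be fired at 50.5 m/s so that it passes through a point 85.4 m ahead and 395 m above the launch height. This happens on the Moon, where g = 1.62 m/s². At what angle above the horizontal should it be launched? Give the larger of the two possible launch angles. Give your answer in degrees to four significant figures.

88.18°

Trajectory: y = x tanθ − g x² (1 + tan²θ)/(2v₀²). With x = 85.4, y = 395, v₀ = 50.5, g = 1.62:
2.316 tan²θ − 85.4 tanθ + (397.3) = 0.
tanθ = [85.4 ± √(85.4² − 4 × 2.316 × (397.3))] / (2 × 2.316) = (85.4 ± 60.10) / 4.633, giving tanθ = 5.461 or 31.41.
θ = 79.62° or 88.18°; the larger is 88.18°.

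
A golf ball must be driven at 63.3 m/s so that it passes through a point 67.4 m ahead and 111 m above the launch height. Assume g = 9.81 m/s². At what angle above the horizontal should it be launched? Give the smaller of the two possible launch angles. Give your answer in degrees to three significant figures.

64.4°

Trajectory: y = x tanθ − g x² (1 + tan²θ)/(2v₀²). With x = 67.4, y = 111, v₀ = 63.3, g = 9.81:
5.561 tan²θ − 67.4 tanθ + (116.6) = 0.
tanθ = [67.4 ± √(67.4² − 4 × 5.561 × (116.6))] / (2 × 5.561) = (67.4 ± 44.16) / 11.12, giving tanθ = 2.090 or 10.03.
θ = 64.43° or 84.31°; the smaller is 64.43°.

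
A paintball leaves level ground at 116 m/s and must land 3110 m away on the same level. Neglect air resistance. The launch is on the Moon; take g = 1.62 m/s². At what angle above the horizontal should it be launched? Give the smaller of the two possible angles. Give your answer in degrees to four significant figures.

R = v₀² sin 2θ / g gives sin 2θ = gR/v₀² = 1.62·3110/116² = 0.3744.
2θ = 21.99° or 180° − 21.99° = 158.0°, so θ = 10.99° or 79.01°.
The smaller angle is 10.99°.

10.99°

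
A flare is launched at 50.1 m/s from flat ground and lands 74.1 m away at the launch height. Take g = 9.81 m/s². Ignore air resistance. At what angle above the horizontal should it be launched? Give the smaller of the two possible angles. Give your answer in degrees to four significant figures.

8.417°

From R = (v₀²/g) sin 2θ: sin 2θ = 9.81 × 74.1 / 2510.0 = 0.2896.
2θ = 16.83° or 180° − 16.83° = 163.2°, so θ = 8.417° or 81.58°.
The smaller angle is 8.417°.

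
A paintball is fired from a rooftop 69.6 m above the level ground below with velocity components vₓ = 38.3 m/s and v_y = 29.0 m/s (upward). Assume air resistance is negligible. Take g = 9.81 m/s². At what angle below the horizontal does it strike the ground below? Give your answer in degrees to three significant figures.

With up positive and y = 0 at the ground: y(t) = 69.6 + (29.00) t − 4.905 t². Setting y = 0 and taking the positive root: t = [29.00 + √(29.00² + 2·9.81·69.6)] / 9.81 = (29.00 + 46.97) / 9.81 = 7.745 s.
At impact: v_y = v_y0 − g t = −46.97 m/s; vₓ = 38.30 m/s.
Angle below horizontal: arctan(|v_y|/vₓ) = arctan(46.97/38.30) = 50.81°.

50.8°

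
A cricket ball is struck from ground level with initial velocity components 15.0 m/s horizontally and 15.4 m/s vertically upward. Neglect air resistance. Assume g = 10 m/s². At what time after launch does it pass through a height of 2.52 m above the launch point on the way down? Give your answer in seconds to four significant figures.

2.907 s

Set y = v_y0 t − ½ g t² = 2.52: 5.000 t² − 15.40 t + 2.52 = 0.
Quadratic formula: t = (15.40 ± √186.76) / 10.0 = (15.40 ± 13.67) / 10.0 → t = 0.1734 s or 2.907 s.
The descending-branch root is 2.907 s.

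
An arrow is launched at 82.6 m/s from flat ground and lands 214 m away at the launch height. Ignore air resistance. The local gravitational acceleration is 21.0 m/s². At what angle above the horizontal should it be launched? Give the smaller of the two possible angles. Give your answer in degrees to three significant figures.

From R = (v₀²/g) sin 2θ: sin 2θ = 21.0 × 214 / 6822.8 = 0.6587.
2θ = 41.20° or 180° − 41.20° = 138.8°, so θ = 20.60° or 69.40°.
The smaller angle is 20.60°.

20.6°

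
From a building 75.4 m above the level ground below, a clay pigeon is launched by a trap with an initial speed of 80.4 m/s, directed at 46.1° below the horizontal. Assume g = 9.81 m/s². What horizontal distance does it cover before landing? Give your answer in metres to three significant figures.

vₓ = 80.40 cos 46.1° = 55.75 m/s; v_y0 = −57.93 m/s (downward).
With up positive and y = 0 at the ground: y(t) = 75.4 + (−57.93) t − 4.905 t². Setting y = 0 and taking the positive root: t = [−57.93 + √(57.93² + 2·9.81·75.4)] / 9.81 = (−57.93 + 69.54) / 9.81 = 1.183 s.
Horizontal distance: R = vₓ t = 55.75 × 1.183 = 65.95 m.

66.0 m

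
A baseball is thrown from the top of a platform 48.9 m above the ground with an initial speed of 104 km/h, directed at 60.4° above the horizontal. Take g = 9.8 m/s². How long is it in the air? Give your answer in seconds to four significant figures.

6.631 s

Convert: 104 km/h = 104/3.6 = 28.89 m/s.
vₓ = 28.89 cos 60.4° = 14.27 m/s; v_y0 = 28.89 sin 60.4° = 25.12 m/s.
Vertical motion (up positive, ground at y = 0): 4.900 t² − (25.12) t − 48.9 = 0, so t = (25.12 + √(25.12² + 2·9.80·48.9)) / 9.80 = (25.12 + 39.87) / 9.80 = 6.631 s.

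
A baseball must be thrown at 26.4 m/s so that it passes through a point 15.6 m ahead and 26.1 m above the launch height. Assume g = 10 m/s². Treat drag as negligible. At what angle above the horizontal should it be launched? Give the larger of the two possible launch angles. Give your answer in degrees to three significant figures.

Trajectory: y = x tanθ − g x² (1 + tan²θ)/(2v₀²). With x = 15.6, y = 26.1, v₀ = 26.4, g = 10.0:
1.746 tan²θ − 15.6 tanθ + (27.85) = 0.
tanθ = [15.6 ± √(15.6² − 4 × 1.746 × (27.85))] / (2 × 1.746) = (15.6 ± 6.993) / 3.492, giving tanθ = 2.465 or 6.470.
θ = 67.92° or 81.21°; the larger is 81.21°.

81.2°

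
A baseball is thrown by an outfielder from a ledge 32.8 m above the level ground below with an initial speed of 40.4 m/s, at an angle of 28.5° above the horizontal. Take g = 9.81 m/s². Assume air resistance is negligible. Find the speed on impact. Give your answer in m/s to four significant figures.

Resolve: vₓ = 40.40 cos 28.5° = 35.50 m/s and v_y0 = 40.40 sin 28.5° = 19.28 m/s.
The projectile lands when y = 32.8 + (19.28) t − ½·9.81·t² = 0. Positive root: t = (19.28 + √(19.28² + 2·9.81·32.8)) / 9.81 = (19.28 + 31.86) / 9.81 = 5.213 s.
Vertical velocity at impact: v_y = v_y0 − g t = 19.28 − 9.81 × 5.213 = −31.86 m/s.
Speed: |v| = √(vₓ² + v_y²) = √(35.50² + 31.86²) = 47.70 m/s.

47.70 m/s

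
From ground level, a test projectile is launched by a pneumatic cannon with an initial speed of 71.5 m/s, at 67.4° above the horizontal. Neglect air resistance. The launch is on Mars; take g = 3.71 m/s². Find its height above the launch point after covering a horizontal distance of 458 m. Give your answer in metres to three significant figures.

585 m

vₓ = 71.50 cos 67.4° = 27.48 m/s; v_y0 = 71.50 sin 67.4° = 66.01 m/s.
At x = 458 m, t = x/vₓ = 458/27.48 = 16.67 s.
Height: y = v_y0 t − ½ g t² = 66.01 × 16.67 − 1.855 × 16.67² = 1100 − 515.4 = 584.9 m.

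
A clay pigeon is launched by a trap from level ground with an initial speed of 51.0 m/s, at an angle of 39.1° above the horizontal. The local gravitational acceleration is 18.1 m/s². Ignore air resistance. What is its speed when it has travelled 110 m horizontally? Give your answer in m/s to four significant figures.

43.54 m/s

vₓ = 51.00 cos 39.1° = 39.58 m/s; v_y0 = 51.00 sin 39.1° = 32.16 m/s.
Time to reach x = 110 m: t = x/vₓ = 110/39.58 = 2.779 s.
Vertical velocity there: v_y = v_y0 − g t = 32.16 − 18.1 × 2.779 = −18.14 m/s.
Speed: √(vₓ² + v_y²) = √(39.58² + 18.14²) = 43.54 m/s.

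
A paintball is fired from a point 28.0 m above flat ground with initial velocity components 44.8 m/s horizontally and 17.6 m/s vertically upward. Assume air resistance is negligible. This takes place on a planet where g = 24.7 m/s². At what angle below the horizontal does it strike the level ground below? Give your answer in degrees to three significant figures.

42.6°

The projectile lands when y = 28.0 + (17.60) t − ½·24.7·t² = 0. Positive root: t = (17.60 + √(17.60² + 2·24.7·28.0)) / 24.7 = (17.60 + 41.15) / 24.7 = 2.378 s.
At impact: v_y = v_y0 − g t = −41.15 m/s; vₓ = 44.80 m/s.
Angle below horizontal: arctan(|v_y|/vₓ) = arctan(41.15/44.80) = 42.57°.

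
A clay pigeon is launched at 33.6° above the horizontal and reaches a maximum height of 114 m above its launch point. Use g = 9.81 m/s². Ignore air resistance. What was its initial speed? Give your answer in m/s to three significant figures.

At the peak v_y = 0, so v_y0 = √(2gH) = √(2 × 9.81 × 114) = 47.29 m/s.
v_y0 = v₀ sin θ ⇒ v₀ = 47.29 / sin 33.6° = 85.46 m/s.

85.5 m/s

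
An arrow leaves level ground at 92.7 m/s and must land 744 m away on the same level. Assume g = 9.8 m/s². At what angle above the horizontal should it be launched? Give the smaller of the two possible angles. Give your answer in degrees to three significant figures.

Level-ground range R = v₀² sin(2θ)/g ⇒ sin(2θ) = gR/v₀² = 9.80 × 744 / 92.7² = 0.8485.
2θ = 58.05° or 180° − 58.05° = 122.0°, so θ = 29.02° or 60.98°.
The smaller angle is 29.02°.

29.0°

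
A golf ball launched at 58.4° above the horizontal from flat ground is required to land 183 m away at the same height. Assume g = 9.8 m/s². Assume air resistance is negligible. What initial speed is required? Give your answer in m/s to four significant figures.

44.82 m/s

On level ground R = v₀² sin 2θ / g ⇒ v₀ = √(gR / sin 2θ).
v₀ = √(9.80 × 183 / sin 116.8°) = √(1793 / 0.8926) = √2009.2 = 44.82 m/s.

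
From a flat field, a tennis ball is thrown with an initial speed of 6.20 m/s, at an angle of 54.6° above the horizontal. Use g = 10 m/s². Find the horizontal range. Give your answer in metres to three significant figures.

3.63 m

vₓ = 6.200 cos 54.6° = 3.592 m/s; v_y0 = 6.200 sin 54.6° = 5.054 m/s.
Flight time T = 2 v_y0 / g = 1.011 s.
Horizontal distance R = vₓ T = 3.592 × 1.011 = 3.630 m.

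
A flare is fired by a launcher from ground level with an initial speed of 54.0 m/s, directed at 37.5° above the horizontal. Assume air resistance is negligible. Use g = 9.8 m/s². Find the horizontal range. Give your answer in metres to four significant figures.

287.4 m

Resolve: vₓ = 54.00 cos 37.5° = 42.84 m/s and v_y0 = 54.00 sin 37.5° = 32.87 m/s.
Time aloft: T = 2 v_y0 / g = 2 × 32.87 / 9.80 = 6.709 s.
Horizontal distance R = vₓ T = 42.84 × 6.709 = 287.4 m.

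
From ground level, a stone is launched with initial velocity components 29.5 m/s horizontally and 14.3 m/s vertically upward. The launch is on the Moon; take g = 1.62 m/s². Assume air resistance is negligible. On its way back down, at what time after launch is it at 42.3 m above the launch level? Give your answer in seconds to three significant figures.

Set y = v_y0 t − ½ g t² = 42.3: 0.8100 t² − 14.30 t + 42.3 = 0.
Quadratic formula: t = (14.30 ± √67.438) / 1.62 = (14.30 ± 8.212) / 1.62 → t = 3.758 s or 13.90 s.
The descending-branch root is 13.90 s.

13.9 s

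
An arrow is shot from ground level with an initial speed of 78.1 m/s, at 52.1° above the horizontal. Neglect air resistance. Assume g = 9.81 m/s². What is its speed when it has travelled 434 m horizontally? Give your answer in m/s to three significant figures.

55.1 m/s

Components: vₓ = 78.10 cos 52.1° = 47.98 m/s, v_y0 = 78.10 sin 52.1° = 61.63 m/s.
Time to reach x = 434 m: t = x/vₓ = 434/47.98 = 9.046 s.
Vertical velocity there: v_y = v_y0 − g t = 61.63 − 9.81 × 9.046 = −27.12 m/s.
Speed: √(vₓ² + v_y²) = √(47.98² + 27.12²) = 55.11 m/s.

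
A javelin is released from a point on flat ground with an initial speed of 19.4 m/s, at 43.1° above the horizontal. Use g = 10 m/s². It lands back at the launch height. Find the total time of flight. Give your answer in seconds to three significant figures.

Horizontal component vₓ = 19.40 cos 43.1° = 14.17 m/s; vertical v_y0 = 19.40 sin 43.1° = 13.26 m/s.
Time of flight on level ground: T = 2 v_y0 / g = 2 × 13.26 / 10.0 = 2.651 s.

2.65 s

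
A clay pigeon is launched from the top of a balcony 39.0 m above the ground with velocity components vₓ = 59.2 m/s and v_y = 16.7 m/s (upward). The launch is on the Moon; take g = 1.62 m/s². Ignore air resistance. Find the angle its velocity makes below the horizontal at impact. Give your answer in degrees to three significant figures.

With up positive and y = 0 at the ground: y(t) = 39.0 + (16.70) t − 0.8100 t². Setting y = 0 and taking the positive root: t = [16.70 + √(16.70² + 2·1.62·39.0)] / 1.62 = (16.70 + 20.13) / 1.62 = 22.74 s.
At impact: v_y = v_y0 − g t = −20.13 m/s; vₓ = 59.20 m/s.
Angle below horizontal: arctan(|v_y|/vₓ) = arctan(20.13/59.20) = 18.78°.

18.8°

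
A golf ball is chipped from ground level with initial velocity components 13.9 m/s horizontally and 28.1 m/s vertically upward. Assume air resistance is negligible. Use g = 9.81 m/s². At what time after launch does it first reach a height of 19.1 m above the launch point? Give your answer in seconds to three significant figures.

Set y = v_y0 t − ½ g t² = 19.1: 4.905 t² − 28.10 t + 19.1 = 0.
Quadratic formula: t = (28.10 ± √414.87) / 9.81 = (28.10 ± 20.37) / 9.81 → t = 0.7881 s or 4.941 s.
The first (ascending) time is 0.7881 s.

0.788 s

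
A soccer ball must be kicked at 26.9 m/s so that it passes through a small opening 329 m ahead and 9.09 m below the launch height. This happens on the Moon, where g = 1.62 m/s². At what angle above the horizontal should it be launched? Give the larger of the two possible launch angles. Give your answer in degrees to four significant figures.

Trajectory: y = x tanθ − g x² (1 + tan²θ)/(2v₀²). With x = 329, y = −9.09, v₀ = 26.9, g = 1.62:
121.2 tan²θ − 329 tanθ + (112.1) = 0.
tanθ = [329 ± √(329² − 4 × 121.2 × (112.1))] / (2 × 121.2) = (329 ± 232.2) / 242.3, giving tanθ = 0.3994 or 2.316.
θ = 21.77° or 66.65°; the larger is 66.65°.

66.65°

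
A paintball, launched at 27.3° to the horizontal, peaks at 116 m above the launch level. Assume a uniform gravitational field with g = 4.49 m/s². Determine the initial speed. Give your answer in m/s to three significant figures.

At the peak v_y = 0, so v_y0 = √(2gH) = √(2 × 4.49 × 116) = 32.28 m/s.
v_y0 = v₀ sin θ ⇒ v₀ = 32.28 / sin 27.3° = 70.37 m/s.

70.4 m/s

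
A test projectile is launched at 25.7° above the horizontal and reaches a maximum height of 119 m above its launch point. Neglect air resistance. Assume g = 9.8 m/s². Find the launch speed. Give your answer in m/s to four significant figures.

At the peak v_y = 0, so v_y0 = √(2gH) = √(2 × 9.80 × 119) = 48.29 m/s.
v_y0 = v₀ sin θ ⇒ v₀ = 48.29 / sin 25.7° = 111.4 m/s.

111.4 m/s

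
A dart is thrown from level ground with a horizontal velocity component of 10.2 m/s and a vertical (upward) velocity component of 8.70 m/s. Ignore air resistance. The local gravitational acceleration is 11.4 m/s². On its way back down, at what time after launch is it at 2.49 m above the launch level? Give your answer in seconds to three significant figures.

1.14 s

Height y(t) = 8.700 t − 5.700 t² = 2.49 gives 5.700 t² − 8.700 t + 2.49 = 0.
t = [8.700 ± √(8.700² − 2·11.4·2.49)] / 11.4 = (8.700 ± 4.349) / 11.4, so t = 0.3816 s or t = 1.145 s.
The descending-branch root is 1.145 s.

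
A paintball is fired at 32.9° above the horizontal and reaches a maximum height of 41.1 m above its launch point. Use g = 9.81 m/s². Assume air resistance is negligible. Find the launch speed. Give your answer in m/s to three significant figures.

52.3 m/s

At the peak v_y = 0, so v_y0 = √(2gH) = √(2 × 9.81 × 41.1) = 28.40 m/s.
v_y0 = v₀ sin θ ⇒ v₀ = 28.40 / sin 32.9° = 52.28 m/s.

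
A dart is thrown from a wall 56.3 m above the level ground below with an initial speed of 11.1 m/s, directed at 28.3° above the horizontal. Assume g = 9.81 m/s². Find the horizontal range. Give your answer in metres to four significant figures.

vₓ = 11.10 cos 28.3° = 9.773 m/s; v_y0 = 11.10 sin 28.3° = 5.262 m/s.
The projectile lands when y = 56.3 + (5.262) t − ½·9.81·t² = 0. Positive root: t = (5.262 + √(5.262² + 2·9.81·56.3)) / 9.81 = (5.262 + 33.65) / 9.81 = 3.967 s.
Horizontal distance: R = vₓ t = 9.773 × 3.967 = 38.77 m.

38.77 m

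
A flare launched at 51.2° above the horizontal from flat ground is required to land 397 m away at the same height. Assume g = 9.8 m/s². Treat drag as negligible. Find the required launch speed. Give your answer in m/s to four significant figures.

From R = (v₀² / g) sin 2θ: v₀ = √(gR / sin 2θ).
v₀ = √(9.80 × 397 / sin 102.4°) = √(3891 / 0.9767) = √3983.5 = 63.12 m/s.

63.12 m/s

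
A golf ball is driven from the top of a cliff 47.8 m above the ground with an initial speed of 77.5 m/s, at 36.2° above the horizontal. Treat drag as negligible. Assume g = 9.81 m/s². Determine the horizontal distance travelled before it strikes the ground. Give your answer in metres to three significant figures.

643 m

Horizontal component vₓ = 77.50 cos 36.2° = 62.54 m/s; vertical v_y0 = 77.50 sin 36.2° = 45.77 m/s.
Vertical motion (up positive, ground at y = 0): 4.905 t² − (45.77) t − 47.8 = 0, so t = (45.77 + √(45.77² + 2·9.81·47.8)) / 9.81 = (45.77 + 55.07) / 9.81 = 10.28 s.
Horizontal distance: R = vₓ t = 62.54 × 10.28 = 642.9 m.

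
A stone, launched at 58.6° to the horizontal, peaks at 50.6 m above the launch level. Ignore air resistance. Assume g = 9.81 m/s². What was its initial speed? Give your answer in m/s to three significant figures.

36.9 m/s

At the peak v_y = 0, so v_y0 = √(2gH) = √(2 × 9.81 × 50.6) = 31.51 m/s.
v_y0 = v₀ sin θ ⇒ v₀ = 31.51 / sin 58.6° = 36.91 m/s.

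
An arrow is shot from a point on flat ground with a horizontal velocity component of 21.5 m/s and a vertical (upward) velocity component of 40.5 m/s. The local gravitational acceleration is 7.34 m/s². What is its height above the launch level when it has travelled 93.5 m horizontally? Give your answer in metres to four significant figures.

Time to reach x = 93.5 m: t = x/vₓ = 93.5/21.50 = 4.349 s.
Height: y = v_y0 t − ½ g t² = 40.50 × 4.349 − 3.670 × 4.349² = 176.1 − 69.41 = 106.7 m.

106.7 m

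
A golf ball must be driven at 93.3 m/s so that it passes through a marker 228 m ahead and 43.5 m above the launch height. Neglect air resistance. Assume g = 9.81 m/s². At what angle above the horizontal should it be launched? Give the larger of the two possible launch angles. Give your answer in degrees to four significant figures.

Trajectory: y = x tanθ − g x² (1 + tan²θ)/(2v₀²). With x = 228, y = 43.5, v₀ = 93.3, g = 9.81:
29.29 tan²θ − 228 tanθ + (72.79) = 0.
tanθ = [228 ± √(228² − 4 × 29.29 × (72.79))] / (2 × 29.29) = (228 ± 208.5) / 58.58, giving tanθ = 0.3336 or 7.450.
θ = 18.45° or 82.36°; the larger is 82.36°.

82.36°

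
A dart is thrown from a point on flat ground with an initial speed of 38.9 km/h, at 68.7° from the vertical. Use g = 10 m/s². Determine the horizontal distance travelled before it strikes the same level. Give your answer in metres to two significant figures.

Convert: 38.9 km/h = 38.9/3.6 = 10.81 m/s.
Resolve: vₓ = 10.81 sin 68.7° = 10.07 m/s and v_y0 = 10.81 cos 68.7° = 3.925 m/s.
Flight time T = 2 v_y0 / g = 0.7850 s.
Range: R = vₓ T = 10.07 × 0.7850 = 7.903 m.

7.9 m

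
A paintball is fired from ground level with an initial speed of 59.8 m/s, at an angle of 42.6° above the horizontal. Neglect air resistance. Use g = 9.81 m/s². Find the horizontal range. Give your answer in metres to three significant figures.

363 m

Resolve: vₓ = 59.80 cos 42.6° = 44.02 m/s and v_y0 = 59.80 sin 42.6° = 40.48 m/s.
Time aloft: T = 2 v_y0 / g = 2 × 40.48 / 9.81 = 8.252 s.
Horizontal distance R = vₓ T = 44.02 × 8.252 = 363.3 m.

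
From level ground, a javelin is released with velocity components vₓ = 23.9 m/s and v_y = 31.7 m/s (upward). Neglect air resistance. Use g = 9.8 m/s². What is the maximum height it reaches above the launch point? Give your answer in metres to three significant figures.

Maximum height: H = v_y0² / (2g) = 31.70² / (2 × 9.80) = 51.27 m.

51.3 m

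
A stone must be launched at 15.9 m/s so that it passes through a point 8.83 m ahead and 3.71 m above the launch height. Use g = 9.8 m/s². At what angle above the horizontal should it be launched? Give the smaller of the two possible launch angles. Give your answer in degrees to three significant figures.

Trajectory: y = x tanθ − g x² (1 + tan²θ)/(2v₀²). With x = 8.83, y = 3.71, v₀ = 15.9, g = 9.80:
1.511 tan²θ − 8.83 tanθ + (5.221) = 0.
tanθ = [8.83 ± √(8.83² − 4 × 1.511 × (5.221))] / (2 × 1.511) = (8.83 ± 6.812) / 3.022, giving tanθ = 0.6676 or 5.175.
θ = 33.73° or 79.06°; the smaller is 33.73°.

33.7°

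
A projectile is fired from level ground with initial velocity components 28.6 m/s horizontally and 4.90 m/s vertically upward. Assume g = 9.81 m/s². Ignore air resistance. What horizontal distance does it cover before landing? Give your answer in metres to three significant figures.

28.6 m

Time aloft: T = 2 v_y0 / g = 2 × 4.900 / 9.81 = 0.9990 s.
Range: R = vₓ T = 28.60 × 0.9990 = 28.57 m.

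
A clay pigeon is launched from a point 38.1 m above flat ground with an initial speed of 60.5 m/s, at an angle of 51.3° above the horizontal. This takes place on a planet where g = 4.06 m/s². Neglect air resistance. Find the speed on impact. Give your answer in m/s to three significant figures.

63.0 m/s

Resolve: vₓ = 60.50 cos 51.3° = 37.83 m/s and v_y0 = 60.50 sin 51.3° = 47.22 m/s.
The projectile lands when y = 38.1 + (47.22) t − ½·4.06·t² = 0. Positive root: t = (47.22 + √(47.22² + 2·4.06·38.1)) / 4.06 = (47.22 + 50.39) / 4.06 = 24.04 s.
Vertical velocity at impact: v_y = v_y0 − g t = 47.22 − 4.06 × 24.04 = −50.39 m/s.
Speed: |v| = √(vₓ² + v_y²) = √(37.83² + 50.39²) = 63.00 m/s.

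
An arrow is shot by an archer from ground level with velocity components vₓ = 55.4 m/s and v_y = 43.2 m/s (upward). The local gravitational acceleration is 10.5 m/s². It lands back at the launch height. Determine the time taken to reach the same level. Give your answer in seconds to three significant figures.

Time of flight on level ground: T = 2 v_y0 / g = 2 × 43.20 / 10.5 = 8.229 s.

8.23 s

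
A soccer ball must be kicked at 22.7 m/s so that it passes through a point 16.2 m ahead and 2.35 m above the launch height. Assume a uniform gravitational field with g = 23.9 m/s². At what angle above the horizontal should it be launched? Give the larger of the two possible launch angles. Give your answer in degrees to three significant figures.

62.9°

Trajectory: y = x tanθ − g x² (1 + tan²θ)/(2v₀²). With x = 16.2, y = 2.35, v₀ = 22.7, g = 23.9:
6.086 tan²θ − 16.2 tanθ + (8.436) = 0.
tanθ = [16.2 ± √(16.2² − 4 × 6.086 × (8.436))] / (2 × 6.086) = (16.2 ± 7.554) / 12.17, giving tanθ = 0.7103 or 1.951.
θ = 35.39° or 62.87°; the larger is 62.87°.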